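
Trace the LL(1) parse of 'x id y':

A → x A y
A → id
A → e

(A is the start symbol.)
Stack is shown with the top on the left.

Stack    Input     Action
-------------------------
A $      x id y $  output A → x A y
x A y $  x id y $  match 'x'
A y $    id y $    output A → id
id y $   id y $    match 'id'
y $      y $       match 'y'
$        $         accept

The string is accepted.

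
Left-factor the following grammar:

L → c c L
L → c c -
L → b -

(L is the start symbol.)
L → c c L'
L' → L
L' → -
L → b -

Left-factoring transforms A → αβ₁ | αβ₂ into A → αA' and A' → β₁ | β₂
(α is the longest common prefix among the alternatives). Repeat until
no nonterminal has two alternatives with a common prefix.

Round 1: L has alternatives sharing prefix 'c c'. Introduce L': L → c c L'
  Add: L' → L
  Add: L' → -

No remaining common prefixes — done.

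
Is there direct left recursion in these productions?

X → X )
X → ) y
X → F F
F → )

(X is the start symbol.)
Yes, X is left-recursive

Direct left recursion occurs when N → N α for some non-terminal N (the right-hand side begins with the left-hand side itself).

X → X ): LEFT RECURSIVE (starts with X)
X → ) y: starts with ')'
X → F F: starts with F
F → ): starts with ')'

The grammar has direct left recursion on: X.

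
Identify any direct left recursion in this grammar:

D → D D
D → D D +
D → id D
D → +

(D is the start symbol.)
Yes, D is left-recursive

Direct left recursion occurs when N → N α for some non-terminal N (the right-hand side begins with the left-hand side itself).

D → D D: LEFT RECURSIVE (starts with D)
D → D D +: LEFT RECURSIVE (starts with D)
D → id D: starts with id
D → +: starts with '+'

The grammar has direct left recursion on: D.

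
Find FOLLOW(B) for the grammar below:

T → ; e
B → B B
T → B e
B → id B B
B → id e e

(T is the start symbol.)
{ 'e', 'id' }

In B → B B: B is followed by B, add FIRST(B) \ {ε} = { 'id' }
In B → B B: B is at the end; this adds FOLLOW(B) to itself — nothing new
In T → B e: B is followed by e, add FIRST(e) \ {ε} = { 'e' }
In B → id B B: B is followed by B, add FIRST(B) \ {ε} = { 'id' }
In B → id B B: B is at the end; this adds FOLLOW(B) to itself — nothing new

Taking the union: FOLLOW(B) = { 'e', 'id' }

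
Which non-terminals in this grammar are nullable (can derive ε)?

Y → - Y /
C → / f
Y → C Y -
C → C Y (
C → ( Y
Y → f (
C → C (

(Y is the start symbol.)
None

A non-terminal is nullable if it can derive ε (the empty string): either it has an ε-production, or it has a production whose right-hand side consists entirely of nullable non-terminals.

There are no ε-productions, so no non-terminal can derive ε.
No non-terminals are nullable.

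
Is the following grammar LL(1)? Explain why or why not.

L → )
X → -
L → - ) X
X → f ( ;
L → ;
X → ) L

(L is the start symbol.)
For L:
  PREDICT(L → ')') = { ')' }
  PREDICT(L → '-' ')' X) = { '-' }
  PREDICT(L → ';') = { ';' }
For X:
  PREDICT(X → '-') = { '-' }
  PREDICT(X → f '(' ';') = { 'f' }
  PREDICT(X → ')' L) = { ')' }

All predict sets are disjoint. The grammar IS LL(1).

Answer: Yes, the grammar is LL(1).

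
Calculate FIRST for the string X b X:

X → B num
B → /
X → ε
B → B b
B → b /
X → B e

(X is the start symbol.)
FIRST sets of the non-terminals involved (from the grammar, by fixed-point iteration):
  FIRST(X) = { '/', 'b', ε }

To compute FIRST(X b X), process the symbols left to right:
Symbol X is a non-terminal. Add FIRST(X) \ {ε} = { '/', 'b' }
X is nullable (ε ∈ FIRST(X)), continue to the next symbol.
Symbol b is a terminal. Add 'b' and stop.
FIRST(X b X) = { '/', 'b' }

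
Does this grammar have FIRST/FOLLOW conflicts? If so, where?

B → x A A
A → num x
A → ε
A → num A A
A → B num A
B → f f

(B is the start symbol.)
Nullable non-terminals: A.
FIRST sets used below: FIRST(B) = { 'f', 'x' }

A: nullable alternative(s) A → ε; FOLLOW(A) = { $, 'f', 'num', 'x' }
  A → num x: FIRST \ {ε} = { 'num' } — overlaps FOLLOW(A) on { 'num' }: CONFLICT
  A → ε: FIRST \ {ε} = { } — this is the only nullable alternative, skip
  A → num A A: FIRST \ {ε} = { 'num' } — overlaps FOLLOW(A) on { 'num' }: CONFLICT
  A → B num A: FIRST \ {ε} = { 'f', 'x' } — overlaps FOLLOW(A) on { 'f', 'x' }: CONFLICT

B has no nullable alternative, so no FIRST/FOLLOW check is needed there.

So the grammar has 3 FIRST/FOLLOW conflicts (marked CONFLICT above).

Answer: Yes. A → num x with FOLLOW(A) on { 'num' }; A → num A A with FOLLOW(A) on { 'num' }; A → B num A with FOLLOW(A) on { 'f', 'x' }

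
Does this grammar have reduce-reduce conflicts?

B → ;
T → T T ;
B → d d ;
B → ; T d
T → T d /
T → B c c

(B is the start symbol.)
A reduce-reduce conflict occurs when an LR(0) state has two complete items [A → α .] and [B → β .] — both call for a reduction, and with no lookahead the parser cannot choose between them.

Augment with B' → B and build the canonical LR(0) collection (I0 = CLOSURE({[B' → . B]}), then GOTO on every symbol after a dot until no new states appear). It has 15 states:
  I0: { [B → . ; T d], [B → . ;], [B → . d d ;], [B' → . B] }  — shift
  I1: { [B → . ; T d], [B → . ;], [B → . d d ;], [B → ; . T d], [B → ; .], [T → . B c c], [T → . T T ;], [T → . T d /] }  — shift, reduce
  I2: { [B' → B .] }  — accept
  I3: { [B → d . d ;] }  — shift
  I4: { [B → d d . ;] }  — shift
  I5: { [B → d d ; .] }  — reduce
  I6: { [T → B . c c] }  — shift
  I7: { [B → . ; T d], [B → . ;], [B → . d d ;], [B → ; T . d], [T → . B c c], [T → . T T ;], [T → . T d /], [T → T . T ;], [T → T . d /] }  — shift
  I8: { [B → . ; T d], [B → . ;], [B → . d d ;], [T → . B c c], [T → . T T ;], [T → . T d /], [T → T . T ;], [T → T . d /], [T → T T . ;] }  — shift
  I9: { [B → ; T d .], [B → d . d ;], [T → T d . /] }  — shift, reduce
  I10: { [T → T d / .] }  — reduce
  I11: { [B → . ; T d], [B → . ;], [B → . d d ;], [B → ; . T d], [B → ; .], [T → . B c c], [T → . T T ;], [T → . T d /], [T → T T ; .] }  — shift, 2 reduces
  I12: { [B → d . d ;], [T → T d . /] }  — shift
  I13: { [T → B c . c] }  — shift
  I14: { [T → B c c .] }  — reduce

I11 contains complete items [B → ; .], [T → T T ; .] — reduce-reduce conflict.

Answer: Yes — I11: [B → ; .] vs [T → T T ; .]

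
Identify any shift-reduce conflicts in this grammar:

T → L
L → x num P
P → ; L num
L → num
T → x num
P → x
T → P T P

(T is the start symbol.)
Yes — I6: [P → x .] vs [L → x . num P]; I7: [T → x num .] vs [P → . ; L num]

A shift-reduce conflict occurs when an LR(0) state has both:
  - a complete (reduce) item [A → α .] (dot at the end), and
  - a shift item [B → β . c γ] (dot before a terminal).

Augment with T' → T and build the canonical LR(0) collection (I0 = CLOSURE({[T' → . T]}), then GOTO on every symbol after a dot until no new states appear). It has 16 states:
  I0: { [L → . num], [L → . x num P], [P → . ; L num], [P → . x], [T → . L], [T → . P T P], [T → . x num], [T' → . T] }  — shift
  I1: { [L → . num], [L → . x num P], [P → ; . L num] }  — shift
  I2: { [T → L .] }  — reduce
  I3: { [L → . num], [L → . x num P], [P → . ; L num], [P → . x], [T → . L], [T → . P T P], [T → . x num], [T → P . T P] }  — shift
  I4: { [T' → T .] }  — accept
  I5: { [L → num .] }  — reduce
  I6: { [L → x . num P], [P → x .], [T → x . num] }  — shift, reduce
  I7: { [L → x num . P], [P → . ; L num], [P → . x], [T → x num .] }  — shift, reduce
  I8: { [L → x num P .] }  — reduce
  I9: { [P → x .] }  — reduce
  I10: { [P → . ; L num], [P → . x], [T → P T . P] }  — shift
  I11: { [T → P T P .] }  — reduce
  I12: { [P → ; L . num] }  — shift
  I13: { [L → x . num P] }  — shift
  I14: { [L → x num . P], [P → . ; L num], [P → . x] }  — shift
  I15: { [P → ; L num .] }  — reduce

I6 contains reduce item [P → x .] and shift items [L → x . num P], [T → x . num] — shift-reduce conflict.
I7 contains reduce item [T → x num .] and shift items [P → . ; L num], [P → . x] — shift-reduce conflict.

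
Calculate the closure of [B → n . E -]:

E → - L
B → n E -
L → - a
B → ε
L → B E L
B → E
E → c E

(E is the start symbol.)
Start with: [B → n . E -]
  [B → n . E -] has the dot before E: add [E → . - L], [E → . c E]
No further items can be added.

CLOSURE = { [B → n . E -], [E → . - L], [E → . c E] }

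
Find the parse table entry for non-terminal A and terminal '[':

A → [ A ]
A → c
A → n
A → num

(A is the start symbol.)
A → [ A ]

To find M[A, '['], we find productions for A where '[' is in the predict set (PREDICT(N → α) = (FIRST(α) \ {ε}) ∪ (FOLLOW(N) if α ⇒* ε)).

A → [ A ]: PREDICT = { '[' }
  '[' is in predict set, so this production goes in M[A, '[']
A → c: PREDICT = { 'c' }
A → n: PREDICT = { 'n' }
A → num: PREDICT = { 'num' }

M[A, '['] = A → [ A ]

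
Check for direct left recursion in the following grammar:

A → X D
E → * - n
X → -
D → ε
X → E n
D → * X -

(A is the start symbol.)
No direct left recursion

Direct left recursion occurs when N → N α for some non-terminal N (the right-hand side begins with the left-hand side itself).

A → X D: starts with X
E → * - n: starts with '*'
X → -: starts with '-'
D → ε: starts with ε
X → E n: starts with E
D → * X -: starts with '*'

No direct left recursion found.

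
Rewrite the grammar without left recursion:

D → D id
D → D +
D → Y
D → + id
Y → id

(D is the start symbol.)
D is directly left-recursive. The standard transformation for
  A → A α₁ | ... | A α_m | β₁ | ... | β_n
is
  A  → β₁ A' | ... | β_n A'
  A' → α₁ A' | ... | α_m A' | ε

D → Y becomes D → Y D'
D → + id becomes D → + id D'
D → D id becomes D' → id D'
D → D + becomes D' → + D'
Add D' → ε

Productions for other non-terminals are unchanged:
  Y → id

Resulting grammar:
D → Y D'
D → + id D'
D' → id D'
D' → + D'
D' → ε
Y → id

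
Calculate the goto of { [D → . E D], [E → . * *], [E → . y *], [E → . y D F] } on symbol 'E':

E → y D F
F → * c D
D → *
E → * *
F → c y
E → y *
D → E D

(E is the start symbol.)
GOTO(I, 'E') = CLOSURE({ [A → αX.β] : [A → α.Xβ] ∈ I, X = 'E' })

Items with dot before 'E', with the dot advanced:
  [D → . E D] → [D → E . D]
Closure of the advanced items:
  [D → E . D] has the dot before D: add [D → . *], [D → . E D]
  [D → . E D] has the dot before E: add [E → . y D F], [E → . * *], [E → . y *]

GOTO = { [D → . *], [D → . E D], [D → E . D], [E → . * *], [E → . y *], [E → . y D F] }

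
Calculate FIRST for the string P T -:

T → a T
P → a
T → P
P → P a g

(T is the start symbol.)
{ 'a' }

FIRST sets of the non-terminals involved (from the grammar, by fixed-point iteration):
  FIRST(P) = { 'a' }

To compute FIRST(P T -), process the symbols left to right:
Symbol P is a non-terminal. Add FIRST(P) \ {ε} = { 'a' }
P is not nullable (ε ∉ FIRST(P)), so stop here.
FIRST(P T -) = { 'a' }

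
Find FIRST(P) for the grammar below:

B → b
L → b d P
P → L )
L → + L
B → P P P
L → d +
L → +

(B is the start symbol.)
FIRST sets of the other non-terminals involved (by the same procedure, iterated to a fixed point):
  FIRST(L) = { '+', 'b', 'd' }

From P → L ):
  - L is a non-terminal: add FIRST(L) \ {ε} = { '+', 'b', 'd' }
    L is not nullable, so stop

Collecting: FIRST(P) = { '+', 'b', 'd' }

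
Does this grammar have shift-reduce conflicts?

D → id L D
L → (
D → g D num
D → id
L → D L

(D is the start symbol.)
Yes — I3: [D → id .] vs [D → . g D num]

A shift-reduce conflict occurs when an LR(0) state has both:
  - a complete (reduce) item [A → α .] (dot at the end), and
  - a shift item [B → β . c γ] (dot before a terminal).

Augment with D' → D and build the canonical LR(0) collection (I0 = CLOSURE({[D' → . D]}), then GOTO on every symbol after a dot until no new states appear). It has 11 states:
  I0: { [D → . g D num], [D → . id L D], [D → . id], [D' → . D] }  — shift
  I1: { [D' → D .] }  — accept
  I2: { [D → . g D num], [D → . id L D], [D → . id], [D → g . D num] }  — shift
  I3: { [D → . g D num], [D → . id L D], [D → . id], [D → id . L D], [D → id .], [L → . (], [L → . D L] }  — shift, reduce
  I4: { [L → ( .] }  — reduce
  I5: { [D → . g D num], [D → . id L D], [D → . id], [L → . (], [L → . D L], [L → D . L] }  — shift
  I6: { [D → . g D num], [D → . id L D], [D → . id], [D → id L . D] }  — shift
  I7: { [D → id L D .] }  — reduce
  I8: { [L → D L .] }  — reduce
  I9: { [D → g D . num] }  — shift
  I10: { [D → g D num .] }  — reduce

I3 contains reduce item [D → id .] and shift items [D → . g D num], [D → . id], [D → . id L D], [L → . (] — shift-reduce conflict.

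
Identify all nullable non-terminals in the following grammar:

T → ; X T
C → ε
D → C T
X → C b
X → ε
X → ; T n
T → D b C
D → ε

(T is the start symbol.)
{ 'C', 'D', 'X' }

ε-productions: C → ε, X → ε, D → ε
So C, X, D are immediately nullable.
No further non-terminal can be added: every production for the remaining non-terminals contains a terminal or a non-nullable non-terminal.
Nullable = { 'C', 'D', 'X' }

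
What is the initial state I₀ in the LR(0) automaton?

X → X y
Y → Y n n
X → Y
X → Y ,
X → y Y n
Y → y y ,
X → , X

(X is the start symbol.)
First, augment the grammar with X' → X
I₀ = CLOSURE({ [X' → . X] }):
  [X' → . X] has the dot before X: add [X → . X y], [X → . Y], [X → . Y ,], [X → . y Y n], [X → . , X]
  [X → . Y] has the dot before Y: add [Y → . Y n n], [Y → . y y ,]
No further items can be added.

I₀ = { [X → . , X], [X → . X y], [X → . Y ,], [X → . Y], [X → . y Y n], [X' → . X], [Y → . Y n n], [Y → . y y ,] }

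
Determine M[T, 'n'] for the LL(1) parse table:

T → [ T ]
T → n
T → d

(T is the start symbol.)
T → n

To find M[T, 'n'], we find productions for T where 'n' is in the predict set (PREDICT(N → α) = (FIRST(α) \ {ε}) ∪ (FOLLOW(N) if α ⇒* ε)).

T → [ T ]: PREDICT = { '[' }
T → n: PREDICT = { 'n' }
  'n' is in predict set, so this production goes in M[T, 'n']
T → d: PREDICT = { 'd' }

M[T, 'n'] = T → n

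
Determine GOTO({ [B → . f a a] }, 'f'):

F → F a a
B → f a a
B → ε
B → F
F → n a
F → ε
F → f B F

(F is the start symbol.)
{ [B → f . a a] }

GOTO(I, 'f') = CLOSURE({ [A → αX.β] : [A → α.Xβ] ∈ I, X = 'f' })

Items with dot before 'f', with the dot advanced:
  [B → . f a a] → [B → f . a a]
Closure adds nothing (no advanced item has the dot before a non-terminal).

GOTO = { [B → f . a a] }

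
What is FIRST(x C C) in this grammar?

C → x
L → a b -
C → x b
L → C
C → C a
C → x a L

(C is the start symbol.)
{ 'x' }

To compute FIRST(x C C), process the symbols left to right:
Symbol x is a terminal. Add 'x' and stop.
FIRST(x C C) = { 'x' }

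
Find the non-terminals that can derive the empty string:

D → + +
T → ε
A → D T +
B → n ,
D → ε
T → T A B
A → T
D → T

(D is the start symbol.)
{ 'A', 'D', 'T' }

A non-terminal is nullable if it can derive ε (the empty string): either it has an ε-production, or it has a production whose right-hand side consists entirely of nullable non-terminals.

ε-productions: T → ε, D → ε
So T, D are immediately nullable.
A → T: every symbol on the right is nullable, so A is nullable too.
No further non-terminal can be added: every production for the remaining non-terminals contains a terminal or a non-nullable non-terminal.
Nullable = { 'A', 'D', 'T' }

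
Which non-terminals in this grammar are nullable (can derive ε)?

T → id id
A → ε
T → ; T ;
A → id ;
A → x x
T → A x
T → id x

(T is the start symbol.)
ε-productions: A → ε
So A is immediately nullable.
No further non-terminal can be added: every production for the remaining non-terminals contains a terminal or a non-nullable non-terminal.
Nullable = { 'A' }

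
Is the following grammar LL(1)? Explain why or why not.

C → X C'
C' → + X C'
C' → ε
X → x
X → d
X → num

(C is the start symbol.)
Relevant sets:
  FOLLOW(C') = { $ }

For C':
  PREDICT(C' → '+' X C') = { '+' }
  PREDICT(C' → ε) = { $ }
For X:
  PREDICT(X → x) = { 'x' }
  PREDICT(X → d) = { 'd' }
  PREDICT(X → num) = { 'num' }
C has a single production, so nothing to check there.

All predict sets are disjoint. The grammar IS LL(1).

Answer: Yes, the grammar is LL(1).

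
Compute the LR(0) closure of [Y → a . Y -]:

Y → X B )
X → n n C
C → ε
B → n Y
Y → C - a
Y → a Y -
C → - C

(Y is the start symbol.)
To compute CLOSURE, for each item [A → α.Bβ] where B is a non-terminal, add [B → .γ] for all productions B → γ; repeat for the newly added items until nothing changes.

Start with: [Y → a . Y -]
  [Y → a . Y -] has the dot before Y: add [Y → . X B )], [Y → . C - a], [Y → . a Y -]
  [Y → . X B )] has the dot before X: add [X → . n n C]
  [Y → . C - a] has the dot before C: add [C → .], [C → . - C]
No further items can be added.

CLOSURE = { [C → . - C], [C → .], [X → . n n C], [Y → . C - a], [Y → . X B )], [Y → . a Y -], [Y → a . Y -] }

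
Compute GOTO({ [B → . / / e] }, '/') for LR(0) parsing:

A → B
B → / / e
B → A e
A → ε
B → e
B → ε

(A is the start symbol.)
GOTO(I, '/') = CLOSURE({ [A → αX.β] : [A → α.Xβ] ∈ I, X = '/' })

Items with dot before '/', with the dot advanced:
  [B → . / / e] → [B → / . / e]
Closure adds nothing (no advanced item has the dot before a non-terminal).

GOTO = { [B → / . / e] }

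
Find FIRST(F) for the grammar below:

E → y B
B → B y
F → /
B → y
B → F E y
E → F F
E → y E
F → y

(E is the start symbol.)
{ '/', 'y' }

To compute FIRST(F), examine every production with F on the left-hand side, reading each right-hand side left to right until a non-nullable symbol is reached.

From F → /:
  - '/' is a terminal: add '/' and stop
From F → y:
  - y is a terminal: add 'y' and stop

Collecting: FIRST(F) = { '/', 'y' }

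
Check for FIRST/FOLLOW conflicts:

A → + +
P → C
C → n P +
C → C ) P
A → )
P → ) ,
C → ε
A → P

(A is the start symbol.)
Nullable non-terminals: A, C, P.
FIRST sets used below: FIRST(P) = { ')', 'n', ε }, FIRST(C) = { ')', 'n', ε }

A: nullable alternative(s) A → P; FOLLOW(A) = { $ }
  A → + +: FIRST \ {ε} = { '+' } — disjoint from FOLLOW(A)
  A → ): FIRST \ {ε} = { ')' } — disjoint from FOLLOW(A)
  A → P: FIRST \ {ε} = { ')', 'n' } — this is the only nullable alternative, skip

C: nullable alternative(s) C → ε; FOLLOW(C) = { $, ')', '+' }
  C → n P +: FIRST \ {ε} = { 'n' } — disjoint from FOLLOW(C)
  C → C ) P: FIRST \ {ε} = { ')', 'n' } — overlaps FOLLOW(C) on { ')' }: CONFLICT
  C → ε: FIRST \ {ε} = { } — this is the only nullable alternative, skip

P: nullable alternative(s) P → C; FOLLOW(P) = { $, ')', '+' }
  P → C: FIRST \ {ε} = { ')', 'n' } — this is the only nullable alternative, skip
  P → ) ,: FIRST \ {ε} = { ')' } — overlaps FOLLOW(P) on { ')' }: CONFLICT

So the grammar has 2 FIRST/FOLLOW conflicts (marked CONFLICT above).

Answer: Yes. P → ')' ',' with FOLLOW(P) on { ')' }; C → C ')' P with FOLLOW(C) on { ')' }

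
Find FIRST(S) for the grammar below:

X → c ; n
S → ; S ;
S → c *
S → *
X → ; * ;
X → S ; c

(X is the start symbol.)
{ '*', ';', 'c' }

To compute FIRST(S), examine every production with S on the left-hand side, reading each right-hand side left to right until a non-nullable symbol is reached.

From S → ; S ;:
  - ';' is a terminal: add ';' and stop
From S → c *:
  - c is a terminal: add 'c' and stop
From S → *:
  - '*' is a terminal: add '*' and stop

Collecting: FIRST(S) = { '*', ';', 'c' }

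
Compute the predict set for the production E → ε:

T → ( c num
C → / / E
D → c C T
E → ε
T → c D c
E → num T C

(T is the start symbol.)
{ '(', 'c' }

PREDICT(E → ε) = (FIRST(RHS) \ {ε}) ∪ (FOLLOW(E) if ε ∈ FIRST(RHS), i.e. RHS ⇒* ε)
The right-hand side is ε (FIRST(ε) = { ε }), so the predict set is FOLLOW(E) = { '(', 'c' }
PREDICT(E → ε) = { '(', 'c' }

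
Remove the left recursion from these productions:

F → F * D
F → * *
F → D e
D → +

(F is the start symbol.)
F is directly left-recursive. The standard transformation for
  A → A α₁ | ... | A α_m | β₁ | ... | β_n
is
  A  → β₁ A' | ... | β_n A'
  A' → α₁ A' | ... | α_m A' | ε

F → * * becomes F → * * F'
F → D e becomes F → D e F'
F → F * D becomes F' → * D F'
Add F' → ε

Productions for other non-terminals are unchanged:
  D → +

Resulting grammar:
F → * * F'
F → D e F'
F' → * D F'
F' → ε
D → +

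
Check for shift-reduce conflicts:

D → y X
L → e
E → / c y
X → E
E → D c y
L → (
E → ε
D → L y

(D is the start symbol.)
A shift-reduce conflict occurs when an LR(0) state has both:
  - a complete (reduce) item [A → α .] (dot at the end), and
  - a shift item [B → β . c γ] (dot before a terminal).

Augment with D' → D and build the canonical LR(0) collection (I0 = CLOSURE({[D' → . D]}), then GOTO on every symbol after a dot until no new states appear). It has 15 states:
  I0: { [D → . L y], [D → . y X], [D' → . D], [L → . (], [L → . e] }  — shift
  I1: { [L → ( .] }  — reduce
  I2: { [D' → D .] }  — accept
  I3: { [D → L . y] }  — shift
  I4: { [L → e .] }  — reduce
  I5: { [D → . L y], [D → . y X], [D → y . X], [E → . / c y], [E → . D c y], [E → .], [L → . (], [L → . e], [X → . E] }  — shift, reduce
  I6: { [E → / . c y] }  — shift
  I7: { [E → D . c y] }  — shift
  I8: { [X → E .] }  — reduce
  I9: { [D → y X .] }  — reduce
  I10: { [E → D c . y] }  — shift
  I11: { [E → D c y .] }  — reduce
  I12: { [E → / c . y] }  — shift
  I13: { [E → / c y .] }  — reduce
  I14: { [D → L y .] }  — reduce

I5 contains reduce item [E → .] and shift items [D → . y X], [E → . / c y], [L → . (], [L → . e] — shift-reduce conflict.

Answer: Yes — I5: [E → .] vs [D → . y X]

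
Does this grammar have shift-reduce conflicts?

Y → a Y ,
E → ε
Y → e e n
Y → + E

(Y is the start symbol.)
No shift-reduce conflicts

Augment with Y' → Y and build the canonical LR(0) collection (I0 = CLOSURE({[Y' → . Y]}), then GOTO on every symbol after a dot until no new states appear). It has 10 states:
  I0: { [Y → . + E], [Y → . a Y ,], [Y → . e e n], [Y' → . Y] }  — shift
  I1: { [E → .], [Y → + . E] }  — reduce
  I2: { [Y' → Y .] }  — accept
  I3: { [Y → . + E], [Y → . a Y ,], [Y → . e e n], [Y → a . Y ,] }  — shift
  I4: { [Y → e . e n] }  — shift
  I5: { [Y → e e . n] }  — shift
  I6: { [Y → e e n .] }  — reduce
  I7: { [Y → a Y . ,] }  — shift
  I8: { [Y → a Y , .] }  — reduce
  I9: { [Y → + E .] }  — reduce

No state contains both a complete item and a shift item.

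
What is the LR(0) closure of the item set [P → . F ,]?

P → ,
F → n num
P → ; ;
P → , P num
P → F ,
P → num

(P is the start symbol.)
To compute CLOSURE, for each item [A → α.Bβ] where B is a non-terminal, add [B → .γ] for all productions B → γ; repeat for the newly added items until nothing changes.

Start with: [P → . F ,]
  [P → . F ,] has the dot before F: add [F → . n num]
No further items can be added.

CLOSURE = { [F → . n num], [P → . F ,] }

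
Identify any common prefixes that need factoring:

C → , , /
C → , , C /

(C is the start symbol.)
Yes, C has productions with common prefix ', ,'

Left-factoring is needed when two productions for the same non-terminal
share a common prefix on the right-hand side.

Productions for C:
  C → , , /
  C → , , C /

Found common prefix ', ,' in productions for C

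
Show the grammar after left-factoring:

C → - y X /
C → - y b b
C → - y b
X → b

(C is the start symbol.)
C → - y C'
C' → X /
C' → b C''
C'' → b
C'' → ε
X → b

Left-factoring transforms A → αβ₁ | αβ₂ into A → αA' and A' → β₁ | β₂
(α is the longest common prefix among the alternatives). Repeat until
no nonterminal has two alternatives with a common prefix.

Round 1: C has alternatives sharing prefix '- y'. Introduce C': C → - y C'
  Add: C' → X /
  Add: C' → b b
  Add: C' → b

Round 2: C' has alternatives sharing prefix 'b'. Introduce C'': C' → b C''
  Add: C'' → b
  Add: C'' → ε

No remaining common prefixes — done.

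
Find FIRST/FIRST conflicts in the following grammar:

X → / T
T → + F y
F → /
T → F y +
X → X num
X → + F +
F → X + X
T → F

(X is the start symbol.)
A FIRST/FIRST conflict occurs when two productions N → α and N → β for the same non-terminal have FIRST(α) ∩ FIRST(β) ≠ ∅ (with ε ∈ FIRST of a nullable right-hand side, so two nullable alternatives also conflict).

FIRST sets of the non-terminals at (or reachable through a nullable prefix from) the front of some alternative:
  FIRST(X) = { '+', '/' }
  FIRST(F) = { '+', '/' }

Productions for X:
  X → / T: FIRST = { '/' }
  X → X num: FIRST = { '+', '/' }
  X → + F +: FIRST = { '+' }
Productions for T:
  T → + F y: FIRST = { '+' }
  T → F y +: FIRST = { '+', '/' }
  T → F: FIRST = { '+', '/' }
Productions for F:
  F → /: FIRST = { '/' }
  F → X + X: FIRST = { '+', '/' }

Conflict for X: X → / T and X → X num
  Overlap: { '/' }
Conflict for X: X → X num and X → + F +
  Overlap: { '+' }
Conflict for T: T → + F y and T → F y +
  Overlap: { '+' }
Conflict for T: T → + F y and T → F
  Overlap: { '+' }
Conflict for T: T → F y + and T → F
  Overlap: { '+', '/' }
Conflict for F: F → / and F → X + X
  Overlap: { '/' }

Answer: Yes. X → '/' T / X → X num on { '/' }; X → X num / X → '+' F '+' on { '+' }; T → '+' F y / T → F y '+' on { '+' }; T → '+' F y / T → F on { '+' }; T → F y '+' / T → F on { '+', '/' }; F → '/' / F → X '+' X on { '/' }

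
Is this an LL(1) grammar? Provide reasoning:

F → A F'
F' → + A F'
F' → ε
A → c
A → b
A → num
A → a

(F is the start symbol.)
Yes, the grammar is LL(1).

Relevant sets:
  FOLLOW(F') = { $ }

For F':
  PREDICT(F' → '+' A F') = { '+' }
  PREDICT(F' → ε) = { $ }
For A:
  PREDICT(A → c) = { 'c' }
  PREDICT(A → b) = { 'b' }
  PREDICT(A → num) = { 'num' }
  PREDICT(A → a) = { 'a' }
F has a single production, so nothing to check there.

All predict sets are disjoint. The grammar IS LL(1).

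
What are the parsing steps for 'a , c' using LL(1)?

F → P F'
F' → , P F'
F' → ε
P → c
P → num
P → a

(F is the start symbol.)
LL(1) parsing maintains a stack (initially the start symbol over $) and the input. At each step: if the stack top is a terminal, match it against the current input token; if it is a non-terminal N, replace it with the RHS of M[N, lookahead] (the unique production whose predict set contains the lookahead).

Stack is shown with the top on the left.

Stack     Input    Action
-------------------------
F $       a , c $  output F → P F'
P F' $    a , c $  output P → a
a F' $    a , c $  match 'a'
F' $      , c $    output F' → , P F'
, P F' $  , c $    match ','
P F' $    c $      output P → c
c F' $    c $      match 'c'
F' $      $        output F' → ε
$         $        accept

The string is accepted.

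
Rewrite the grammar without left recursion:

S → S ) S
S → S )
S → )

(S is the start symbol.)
S → ) S'
S' → ) S S'
S' → ) S'
S' → ε

S is directly left-recursive. The standard transformation for
  A → A α₁ | ... | A α_m | β₁ | ... | β_n
is
  A  → β₁ A' | ... | β_n A'
  A' → α₁ A' | ... | α_m A' | ε

S → ) becomes S → ) S'
S → S ) S becomes S' → ) S S'
S → S ) becomes S' → ) S'
Add S' → ε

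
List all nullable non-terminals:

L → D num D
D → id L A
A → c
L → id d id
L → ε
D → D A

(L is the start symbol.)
A non-terminal is nullable if it can derive ε (the empty string): either it has an ε-production, or it has a production whose right-hand side consists entirely of nullable non-terminals.

ε-productions: L → ε
So L is immediately nullable.
No further non-terminal can be added: every production for the remaining non-terminals contains a terminal or a non-nullable non-terminal.
Nullable = { 'L' }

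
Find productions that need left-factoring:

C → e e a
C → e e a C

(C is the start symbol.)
Left-factoring is needed when two productions for the same non-terminal
share a common prefix on the right-hand side.

Productions for C:
  C → e e a
  C → e e a C

Found common prefix 'e e a' in productions for C

Answer: Yes, C has productions with common prefix 'e e a'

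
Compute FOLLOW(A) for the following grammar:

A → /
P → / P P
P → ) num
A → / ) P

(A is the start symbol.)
A is the start symbol, so $ ∈ FOLLOW(A).
A does not occur on any right-hand side.

Taking the union: FOLLOW(A) = { $ }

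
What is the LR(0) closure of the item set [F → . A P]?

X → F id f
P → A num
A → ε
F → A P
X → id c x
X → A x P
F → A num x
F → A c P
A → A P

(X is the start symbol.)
{ [A → . A P], [A → .], [F → . A P] }

Start with: [F → . A P]
  [F → . A P] has the dot before A: add [A → .], [A → . A P]
No further items can be added.

CLOSURE = { [A → . A P], [A → .], [F → . A P] }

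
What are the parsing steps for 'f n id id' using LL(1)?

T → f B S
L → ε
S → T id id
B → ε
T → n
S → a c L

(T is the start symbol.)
LL(1) parsing maintains a stack (initially the start symbol over $) and the input. At each step: if the stack top is a terminal, match it against the current input token; if it is a non-terminal N, replace it with the RHS of M[N, lookahead] (the unique production whose predict set contains the lookahead).

Stack is shown with the top on the left.

Stack      Input        Action
------------------------------
T $        f n id id $  output T → f B S
f B S $    f n id id $  match 'f'
B S $      n id id $    output B → ε
S $        n id id $    output S → T id id
T id id $  n id id $    output T → n
n id id $  n id id $    match 'n'
id id $    id id $      match 'id'
id $       id $         match 'id'
$          $            accept

The string is accepted.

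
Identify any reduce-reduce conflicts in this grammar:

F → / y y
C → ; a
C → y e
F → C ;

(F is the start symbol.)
Augment with F' → F and build the canonical LR(0) collection (I0 = CLOSURE({[F' → . F]}), then GOTO on every symbol after a dot until no new states appear). It has 11 states:
  I0: { [C → . ; a], [C → . y e], [F → . / y y], [F → . C ;], [F' → . F] }  — shift
  I1: { [F → / . y y] }  — shift
  I2: { [C → ; . a] }  — shift
  I3: { [F → C . ;] }  — shift
  I4: { [F' → F .] }  — accept
  I5: { [C → y . e] }  — shift
  I6: { [C → y e .] }  — reduce
  I7: { [F → C ; .] }  — reduce
  I8: { [C → ; a .] }  — reduce
  I9: { [F → / y . y] }  — shift
  I10: { [F → / y y .] }  — reduce

No state contains more than one complete item.

Answer: No reduce-reduce conflicts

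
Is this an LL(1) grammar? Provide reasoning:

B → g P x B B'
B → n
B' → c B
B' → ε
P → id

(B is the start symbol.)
Relevant sets:
  FOLLOW(B') = { $, 'c' }

For B:
  PREDICT(B → g P x B B') = { 'g' }
  PREDICT(B → n) = { 'n' }
For B':
  PREDICT(B' → c B) = { 'c' }
  PREDICT(B' → ε) = { $, 'c' }
P has a single production, so nothing to check there.

Conflict found: Predict set conflict for B': { 'c' }
The grammar is NOT LL(1).

Answer: No. Predict set conflict for B': { 'c' }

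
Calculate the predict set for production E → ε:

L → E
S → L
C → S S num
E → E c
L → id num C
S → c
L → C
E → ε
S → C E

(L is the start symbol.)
{ $, 'c', 'id', 'num' }

PREDICT(E → ε) = (FIRST(RHS) \ {ε}) ∪ (FOLLOW(E) if ε ∈ FIRST(RHS), i.e. RHS ⇒* ε)
The right-hand side is ε (FIRST(ε) = { ε }), so the predict set is FOLLOW(E) = { $, 'c', 'id', 'num' }
PREDICT(E → ε) = { $, 'c', 'id', 'num' }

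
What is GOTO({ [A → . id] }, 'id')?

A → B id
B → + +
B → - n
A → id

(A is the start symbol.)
{ [A → id .] }

GOTO(I, 'id') = CLOSURE({ [A → αX.β] : [A → α.Xβ] ∈ I, X = 'id' })

Items with dot before 'id', with the dot advanced:
  [A → . id] → [A → id .]
Closure adds nothing (no advanced item has the dot before a non-terminal).

GOTO = { [A → id .] }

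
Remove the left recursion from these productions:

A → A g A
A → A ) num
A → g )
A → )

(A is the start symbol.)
A → g ) A'
A → ) A'
A' → g A A'
A' → ) num A'
A' → ε

A is directly left-recursive. The standard transformation for
  A → A α₁ | ... | A α_m | β₁ | ... | β_n
is
  A  → β₁ A' | ... | β_n A'
  A' → α₁ A' | ... | α_m A' | ε

A → g ) becomes A → g ) A'
A → ) becomes A → ) A'
A → A g A becomes A' → g A A'
A → A ) num becomes A' → ) num A'
Add A' → ε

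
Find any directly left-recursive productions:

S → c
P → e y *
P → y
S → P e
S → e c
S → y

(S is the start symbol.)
No direct left recursion

Direct left recursion occurs when N → N α for some non-terminal N (the right-hand side begins with the left-hand side itself).

S → c: starts with c
P → e y *: starts with e
P → y: starts with y
S → P e: starts with P
S → e c: starts with e
S → y: starts with y

No direct left recursion found.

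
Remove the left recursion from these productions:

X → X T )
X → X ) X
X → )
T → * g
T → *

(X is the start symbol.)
X is directly left-recursive. The standard transformation for
  A → A α₁ | ... | A α_m | β₁ | ... | β_n
is
  A  → β₁ A' | ... | β_n A'
  A' → α₁ A' | ... | α_m A' | ε

X → ) becomes X → ) X'
X → X T ) becomes X' → T ) X'
X → X ) X becomes X' → ) X X'
Add X' → ε

Productions for other non-terminals are unchanged:
  T → * g
  T → *

Resulting grammar:
X → ) X'
X' → T ) X'
X' → ) X X'
X' → ε
T → * g
T → *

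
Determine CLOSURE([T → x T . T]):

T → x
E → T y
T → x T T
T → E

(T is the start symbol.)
To compute CLOSURE, for each item [A → α.Bβ] where B is a non-terminal, add [B → .γ] for all productions B → γ; repeat for the newly added items until nothing changes.

Start with: [T → x T . T]
  [T → x T . T] has the dot before T: add [T → . x], [T → . x T T], [T → . E]
  [T → . E] has the dot before E: add [E → . T y]
No further items can be added.

CLOSURE = { [E → . T y], [T → . E], [T → . x T T], [T → . x], [T → x T . T] }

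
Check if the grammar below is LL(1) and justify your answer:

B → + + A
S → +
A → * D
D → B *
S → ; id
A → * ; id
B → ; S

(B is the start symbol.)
No. Predict set conflict for A: { '*' }

A grammar is LL(1) if for each non-terminal N with multiple productions, the predict sets of those productions are pairwise disjoint, where PREDICT(N → α) = (FIRST(α) \ {ε}) ∪ (FOLLOW(N) if α ⇒* ε).

For B:
  PREDICT(B → '+' '+' A) = { '+' }
  PREDICT(B → ';' S) = { ';' }
For S:
  PREDICT(S → '+') = { '+' }
  PREDICT(S → ';' id) = { ';' }
For A:
  PREDICT(A → '*' D) = { '*' }
  PREDICT(A → '*' ';' id) = { '*' }
D has a single production, so nothing to check there.

Conflict found: Predict set conflict for A: { '*' }
The grammar is NOT LL(1).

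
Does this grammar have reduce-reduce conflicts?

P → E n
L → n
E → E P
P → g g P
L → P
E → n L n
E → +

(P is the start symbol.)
No reduce-reduce conflicts

A reduce-reduce conflict occurs when an LR(0) state has two complete items [A → α .] and [B → β .] — both call for a reduction, and with no lookahead the parser cannot choose between them.

Augment with P' → P and build the canonical LR(0) collection (I0 = CLOSURE({[P' → . P]}), then GOTO on every symbol after a dot until no new states appear). It has 14 states:
  I0: { [E → . +], [E → . E P], [E → . n L n], [P → . E n], [P → . g g P], [P' → . P] }  — shift
  I1: { [E → + .] }  — reduce
  I2: { [E → . +], [E → . E P], [E → . n L n], [E → E . P], [P → . E n], [P → . g g P], [P → E . n] }  — shift
  I3: { [P' → P .] }  — accept
  I4: { [P → g . g P] }  — shift
  I5: { [E → . +], [E → . E P], [E → . n L n], [E → n . L n], [L → . P], [L → . n], [P → . E n], [P → . g g P] }  — shift
  I6: { [E → n L . n] }  — shift
  I7: { [L → P .] }  — reduce
  I8: { [E → . +], [E → . E P], [E → . n L n], [E → n . L n], [L → . P], [L → . n], [L → n .], [P → . E n], [P → . g g P] }  — shift, reduce
  I9: { [E → n L n .] }  — reduce
  I10: { [E → . +], [E → . E P], [E → . n L n], [P → . E n], [P → . g g P], [P → g g . P] }  — shift
  I11: { [P → g g P .] }  — reduce
  I12: { [E → E P .] }  — reduce
  I13: { [E → . +], [E → . E P], [E → . n L n], [E → n . L n], [L → . P], [L → . n], [P → . E n], [P → . g g P], [P → E n .] }  — shift, reduce

No state contains more than one complete item.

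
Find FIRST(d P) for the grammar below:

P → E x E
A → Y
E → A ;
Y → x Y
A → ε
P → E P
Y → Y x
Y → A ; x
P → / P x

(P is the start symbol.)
{ 'd' }

To compute FIRST(d P), process the symbols left to right:
Symbol d is a terminal. Add 'd' and stop.
FIRST(d P) = { 'd' }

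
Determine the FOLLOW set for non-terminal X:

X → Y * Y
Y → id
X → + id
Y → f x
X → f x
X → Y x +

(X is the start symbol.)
{ $ }

To compute FOLLOW(X), find every occurrence of X on a right-hand side N → α X β: add FIRST(β) \ {ε}, and if β is empty or nullable also add FOLLOW(N). Iterate to a fixed point.

X is the start symbol, so $ ∈ FOLLOW(X).
X does not occur on any right-hand side.

Taking the union: FOLLOW(X) = { $ }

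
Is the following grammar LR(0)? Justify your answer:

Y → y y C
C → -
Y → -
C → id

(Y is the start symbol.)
A grammar is LR(0) if no state in the canonical LR(0) collection has:
  - both a shift item (dot before a terminal) and a complete item (shift-reduce conflict), or
  - two or more complete items (reduce-reduce conflict; the accept item [Y' → Y .] counts as a complete item here).

Augment with Y' → Y and build the canonical LR(0) collection (I0 = CLOSURE({[Y' → . Y]}), then GOTO on every symbol after a dot until no new states appear). It has 8 states:
  I0: { [Y → . -], [Y → . y y C], [Y' → . Y] }  — shift
  I1: { [Y → - .] }  — reduce
  I2: { [Y' → Y .] }  — accept
  I3: { [Y → y . y C] }  — shift
  I4: { [C → . -], [C → . id], [Y → y y . C] }  — shift
  I5: { [C → - .] }  — reduce
  I6: { [Y → y y C .] }  — reduce
  I7: { [C → id .] }  — reduce

Every state is either a pure shift/goto state or contains exactly one complete item and nothing to shift — no conflicts. The grammar is LR(0).

Answer: Yes, the grammar is LR(0)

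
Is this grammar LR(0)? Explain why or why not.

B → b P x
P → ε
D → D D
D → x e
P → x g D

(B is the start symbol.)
No. Shift-reduce conflict between [P → .] and [P → . x g D]

Augment with B' → B and build the canonical LR(0) collection (I0 = CLOSURE({[B' → . B]}), then GOTO on every symbol after a dot until no new states appear). It has 11 states:
  I0: { [B → . b P x], [B' → . B] }  — shift
  I1: { [B' → B .] }  — accept
  I2: { [B → b . P x], [P → . x g D], [P → .] }  — shift, reduce
  I3: { [B → b P . x] }  — shift
  I4: { [P → x . g D] }  — shift
  I5: { [D → . D D], [D → . x e], [P → x g . D] }  — shift
  I6: { [D → . D D], [D → . x e], [D → D . D], [P → x g D .] }  — shift, reduce
  I7: { [D → x . e] }  — shift
  I8: { [D → x e .] }  — reduce
  I9: { [D → . D D], [D → . x e], [D → D . D], [D → D D .] }  — shift, reduce
  I10: { [B → b P x .] }  — reduce

Conflict in state I2:
  Shift-reduce conflict between [P → .] and [P → . x g D]
So the grammar is NOT LR(0).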